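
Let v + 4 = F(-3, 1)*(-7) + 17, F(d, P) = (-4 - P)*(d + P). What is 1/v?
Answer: -1/57 ≈ -0.017544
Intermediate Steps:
F(d, P) = (-4 - P)*(P + d)
v = -57 (v = -4 + ((-1*1**2 - 4*1 - 4*(-3) - 1*1*(-3))*(-7) + 17) = -4 + ((-1*1 - 4 + 12 + 3)*(-7) + 17) = -4 + ((-1 - 4 + 12 + 3)*(-7) + 17) = -4 + (10*(-7) + 17) = -4 + (-70 + 17) = -4 - 53 = -57)
1/v = 1/(-57) = -1/57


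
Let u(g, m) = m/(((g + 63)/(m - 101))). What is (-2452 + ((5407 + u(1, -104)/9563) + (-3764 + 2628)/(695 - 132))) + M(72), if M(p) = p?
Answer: 130292785155/43071752 ≈ 3025.0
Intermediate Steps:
u(g, m) = m*(-101 + m)/(63 + g) (u(g, m) = m/(((63 + g)/(-101 + m))) = m*((-101 + m)/(63 + g)) = m*(-101 + m)/(63 + g))
(-2452 + ((5407 + u(1, -104)/9563) + (-3764 + 2628)/(695 - 132))) + M(72) = (-2452 + ((5407 - 104*(-101 - 104)/(63 + 1)/9563) + (-3764 + 2628)/(695 - 132))) + 72 = (-2452 + ((5407 - 104*(-205)/64*(1/9563)) - 1136/563)) + 72 = (-2452 + ((5407 - 104*1/64*(-205)*(1/9563)) - 1136*1/563)) + 72 = (-2452 + ((5407 + (2665/8)*(1/9563)) - 1136/563)) + 72 = (-2452 + ((5407 + 2665/76504) - 1136/563)) + 72 = (-2452 + (413659793/76504 - 1136/563)) + 72 = (-2452 + 232803554915/43071752) + 72 = 127191619011/43071752 + 72 = 130292785155/43071752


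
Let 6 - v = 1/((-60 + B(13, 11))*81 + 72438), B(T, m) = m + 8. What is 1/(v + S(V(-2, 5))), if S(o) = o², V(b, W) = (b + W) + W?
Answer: 69117/4838189 ≈ 0.014286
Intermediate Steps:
B(T, m) = 8 + m
V(b, W) = b + 2*W (V(b, W) = (W + b) + W = b + 2*W)
v = 414701/69117 (v = 6 - 1/((-60 + (8 + 11))*81 + 72438) = 6 - 1/((-60 + 19)*81 + 72438) = 6 - 1/(-41*81 + 72438) = 6 - 1/(-3321 + 72438) = 6 - 1/69117 = 414701/69117 ≈ 6.0000)
1/(v + S(V(-2, 5))) = 1/(414701/69117 + (-2 + 2*5)²) = 1/(414701/69117 + (-2 + 10)²) = 1/(414701/69117 + 8²) = 1/(414701/69117 + 64) = 1/(4838189/69117) = 69117/4838189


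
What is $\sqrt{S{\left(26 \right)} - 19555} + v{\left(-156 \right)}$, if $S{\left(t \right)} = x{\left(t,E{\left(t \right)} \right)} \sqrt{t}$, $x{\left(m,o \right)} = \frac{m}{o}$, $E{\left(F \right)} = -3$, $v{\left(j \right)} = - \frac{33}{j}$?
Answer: $\frac{11}{52} + \frac{\sqrt{-175995 - 78 \sqrt{26}}}{3} \approx 0.21154 + 140.0 i$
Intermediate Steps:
$S{\left(t \right)} = - \frac{t^{\frac{3}{2}}}{3}$ ($S{\left(t \right)} = \frac{t}{-3} \sqrt{t} = t \left(- \frac{1}{3}\right) \sqrt{t} = - \frac{t}{3} \sqrt{t} = - \frac{t^{\frac{3}{2}}}{3}$)
$\sqrt{S{\left(26 \right)} - 19555} + v{\left(-156 \right)} = \sqrt{- \frac{26^{\frac{3}{2}}}{3} - 19555} - \frac{33}{-156} = \sqrt{- \frac{26 \sqrt{26}}{3} - 19555} - - \frac{11}{52} = \sqrt{- \frac{26 \sqrt{26}}{3} - 19555} + \frac{11}{52} = \sqrt{-19555 - \frac{26 \sqrt{26}}{3}} + \frac{11}{52} = \frac{11}{52} + \sqrt{-19555 - \frac{26 \sqrt{26}}{3}}$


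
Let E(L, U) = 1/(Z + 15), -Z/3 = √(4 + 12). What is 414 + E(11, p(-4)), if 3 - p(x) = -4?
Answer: 1243/3 ≈ 414.33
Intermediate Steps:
Z = -12 (Z = -3*√(4 + 12) = -3*√16 = -3*4 = -12)
p(x) = 7 (p(x) = 3 - 1*(-4) = 3 + 4 = 7)
E(L, U) = ⅓ (E(L, U) = 1/(-12 + 15) = 1/3 = ⅓)
414 + E(11, p(-4)) = 414 + ⅓ = 1243/3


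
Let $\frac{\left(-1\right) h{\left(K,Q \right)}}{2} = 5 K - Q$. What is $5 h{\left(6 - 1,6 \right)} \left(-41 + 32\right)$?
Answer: $1710$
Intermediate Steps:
$h{\left(K,Q \right)} = - 10 K + 2 Q$ ($h{\left(K,Q \right)} = - 2 \left(5 K - Q\right) = - 2 \left(- Q + 5 K\right) = - 10 K + 2 Q$)
$5 h{\left(6 - 1,6 \right)} \left(-41 + 32\right) = 5 \left(- 10 \left(6 - 1\right) + 2 \cdot 6\right) \left(-41 + 32\right) = 5 \left(- 10 \left(6 - 1\right) + 12\right) \left(-9\right) = 5 \left(\left(-10\right) 5 + 12\right) \left(-9\right) = 5 \left(-50 + 12\right) \left(-9\right) = 5 \left(-38\right) \left(-9\right) = \left(-190\right) \left(-9\right) = 1710$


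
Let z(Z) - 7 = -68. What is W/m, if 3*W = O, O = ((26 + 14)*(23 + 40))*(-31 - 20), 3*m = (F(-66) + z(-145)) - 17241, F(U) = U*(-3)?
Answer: 16065/2138 ≈ 7.5140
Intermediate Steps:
z(Z) = -61 (z(Z) = 7 - 68 = -61)
F(U) = -3*U
m = -17104/3 (m = ((-3*(-66) - 61) - 17241)/3 = ((198 - 61) - 17241)/3 = (137 - 17241)/3 = (⅓)*(-17104) = -17104/3 ≈ -5701.3)
O = -128520 (O = (40*63)*(-51) = 2520*(-51) = -128520)
W = -42840 (W = (⅓)*(-128520) = -42840)
W/m = -42840/(-17104/3) = -42840*(-3/17104) = 16065/2138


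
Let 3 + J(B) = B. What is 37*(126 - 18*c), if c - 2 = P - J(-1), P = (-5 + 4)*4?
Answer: 3330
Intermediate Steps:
P = -4 (P = -1*4 = -4)
J(B) = -3 + B
c = 2 (c = 2 + (-4 - (-3 - 1)) = 2 + (-4 - 1*(-4)) = 2 + (-4 + 4) = 2 + 0 = 2)
37*(126 - 18*c) = 37*(126 - 18*2) = 37*(126 - 36) = 37*90 = 3330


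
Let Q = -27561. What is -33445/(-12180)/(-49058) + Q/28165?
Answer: -3293873638253/3365866436520 ≈ -0.97861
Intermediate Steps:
-33445/(-12180)/(-49058) + Q/28165 = -33445/(-12180)/(-49058) - 27561/28165 = -33445*(-1/12180)*(-1/49058) - 27561*1/28165 = (6689/2436)*(-1/49058) - 27561/28165 = -6689/119505288 - 27561/28165 = -3293873638253/3365866436520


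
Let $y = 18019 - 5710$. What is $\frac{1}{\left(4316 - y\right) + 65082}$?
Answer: $\frac{1}{57089} \approx 1.7517 \cdot 10^{-5}$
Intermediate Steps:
$y = 12309$
$\frac{1}{\left(4316 - y\right) + 65082} = \frac{1}{\left(4316 - 12309\right) + 65082} = \frac{1}{-7993 + 65082} = \frac{1}{57089}$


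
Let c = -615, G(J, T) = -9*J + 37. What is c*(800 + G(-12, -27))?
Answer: -581175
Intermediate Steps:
G(J, T) = 37 - 9*J
c*(800 + G(-12, -27)) = -615*(800 + (37 - 9*(-12))) = -615*(800 + (37 + 108)) = -615*(800 + 145) = -615*945 = -581175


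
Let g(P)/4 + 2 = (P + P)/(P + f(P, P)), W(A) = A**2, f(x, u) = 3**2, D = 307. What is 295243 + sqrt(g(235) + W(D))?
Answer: 295243 + sqrt(350699431)/61 ≈ 2.9555e+5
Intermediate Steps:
f(x, u) = 9
g(P) = -8 + 8*P/(9 + P) (g(P) = -8 + 4*((P + P)/(P + 9)) = -8 + 4*((2*P)/(9 + P)) = -8 + 4*(2*P/(9 + P)) = -8 + 8*P/(9 + P))
295243 + sqrt(g(235) + W(D)) = 295243 + sqrt(-72/(9 + 235) + 307**2) = 295243 + sqrt(-72/244 + 94249) = 295243 + sqrt(-72*1/244 + 94249) = 295243 + sqrt(-18/61 + 94249) = 295243 + sqrt(5749171/61) = 295243 + sqrt(350699431)/61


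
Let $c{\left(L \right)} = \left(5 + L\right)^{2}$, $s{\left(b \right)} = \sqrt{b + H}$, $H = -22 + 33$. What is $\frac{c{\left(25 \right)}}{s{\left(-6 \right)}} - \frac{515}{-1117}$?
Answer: $\frac{515}{1117} + 180 \sqrt{5} \approx 402.95$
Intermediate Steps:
$H = 11$
$s{\left(b \right)} = \sqrt{11 + b}$ ($s{\left(b \right)} = \sqrt{b + 11} = \sqrt{11 + b}$)
$\frac{c{\left(25 \right)}}{s{\left(-6 \right)}} - \frac{515}{-1117} = \frac{\left(5 + 25\right)^{2}}{\sqrt{11 - 6}} - \frac{515}{-1117} = \frac{30^{2}}{\sqrt{5}} - - \frac{515}{1117} = 900 \frac{\sqrt{5}}{5} + \frac{515}{1117} = 180 \sqrt{5} + \frac{515}{1117} = \frac{515}{1117} + 180 \sqrt{5}$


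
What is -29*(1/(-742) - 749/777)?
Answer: 2305645/82362 ≈ 27.994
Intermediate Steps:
-29*(1/(-742) - 749/777) = -29*(-1/742 - 749/777) = -29*(-1/742 - 1*107/111) = -29*(-1/742 - 107/111) = -29*(-79505/82362) = 2305645/82362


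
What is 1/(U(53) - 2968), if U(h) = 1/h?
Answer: -53/157303 ≈ -0.00033693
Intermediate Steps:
1/(U(53) - 2968) = 1/(1/53 - 2968) = 1/(-157303/53) = -53/157303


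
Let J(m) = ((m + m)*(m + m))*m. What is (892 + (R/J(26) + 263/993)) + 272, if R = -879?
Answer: 81278636113/69811872 ≈ 1164.3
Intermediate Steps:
J(m) = 4*m³ (J(m) = ((2*m)*(2*m))*m = (4*m²)*m = 4*m³)
(892 + (R/J(26) + 263/993)) + 272 = (892 + (-879/(4*26³) + 263/993)) + 272 = (892 + (-879/(4*17576) + 263*(1/993))) + 272 = (892 + (-879/70304 + 263/993)) + 272 = (892 + 17617105/69811872) + 272 = 62289806929/69811872 + 272 = 81278636113/69811872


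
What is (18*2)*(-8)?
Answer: -288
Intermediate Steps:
(18*2)*(-8) = 36*(-8) = -288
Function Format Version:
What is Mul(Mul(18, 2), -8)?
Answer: -288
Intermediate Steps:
Mul(Mul(18, 2), -8) = Mul(36, -8) = -288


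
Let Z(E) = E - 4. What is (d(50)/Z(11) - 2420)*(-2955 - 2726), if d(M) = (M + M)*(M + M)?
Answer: 39426140/7 ≈ 5.6323e+6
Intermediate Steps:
d(M) = 4*M² (d(M) = (2*M)*(2*M) = 4*M²)
Z(E) = -4 + E
(d(50)/Z(11) - 2420)*(-2955 - 2726) = ((4*50²)/(-4 + 11) - 2420)*(-2955 - 2726) = ((4*2500)/7 - 2420)*(-5681) = (10000*(⅐) - 2420)*(-5681) = (10000/7 - 2420)*(-5681) = -6940/7*(-5681) = 39426140/7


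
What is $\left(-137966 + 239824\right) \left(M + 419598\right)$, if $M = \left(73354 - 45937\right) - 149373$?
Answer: $30317218836$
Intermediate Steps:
$M = -121956$ ($M = 27417 - 149373 = -121956$)
$\left(-137966 + 239824\right) \left(M + 419598\right) = \left(-137966 + 239824\right) \left(-121956 + 419598\right) = 101858 \cdot 297642 = 30317218836$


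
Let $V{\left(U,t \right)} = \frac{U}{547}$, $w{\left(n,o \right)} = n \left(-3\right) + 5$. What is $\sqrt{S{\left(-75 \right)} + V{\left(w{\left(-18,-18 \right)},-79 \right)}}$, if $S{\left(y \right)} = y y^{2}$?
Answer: $\frac{i \sqrt{126228764602}}{547} \approx 649.52 i$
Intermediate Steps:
$w{\left(n,o \right)} = 5 - 3 n$ ($w{\left(n,o \right)} = - 3 n + 5 = 5 - 3 n$)
$V{\left(U,t \right)} = \frac{U}{547}$ ($V{\left(U,t \right)} = U \frac{1}{547} = \frac{U}{547}$)
$S{\left(y \right)} = y^{3}$
$\sqrt{S{\left(-75 \right)} + V{\left(w{\left(-18,-18 \right)},-79 \right)}} = \sqrt{\left(-75\right)^{3} + \frac{5 - -54}{547}} = \sqrt{-421875 + \frac{5 + 54}{547}} = \sqrt{-421875 + \frac{1}{547} \cdot 59} = \sqrt{-421875 + \frac{59}{547}} = \sqrt{- \frac{230765566}{547}} = \frac{i \sqrt{126228764602}}{547}$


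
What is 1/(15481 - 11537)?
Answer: 1/3944 ≈ 0.00025355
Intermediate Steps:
1/(15481 - 11537) = 1/3944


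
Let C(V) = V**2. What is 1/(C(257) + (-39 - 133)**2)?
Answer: 1/95633 ≈ 1.0457e-5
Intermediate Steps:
1/(C(257) + (-39 - 133)**2) = 1/(257**2 + (-39 - 133)**2) = 1/(66049 + (-172)**2) = 1/(66049 + 29584) = 1/95633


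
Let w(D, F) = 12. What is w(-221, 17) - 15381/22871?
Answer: 259071/22871 ≈ 11.327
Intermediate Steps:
w(-221, 17) - 15381/22871 = 12 - 15381/22871 = 259071/22871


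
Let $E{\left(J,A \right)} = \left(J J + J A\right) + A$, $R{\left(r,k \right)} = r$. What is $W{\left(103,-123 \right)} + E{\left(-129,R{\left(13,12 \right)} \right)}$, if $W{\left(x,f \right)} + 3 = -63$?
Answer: $14911$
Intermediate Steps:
$W{\left(x,f \right)} = -66$ ($W{\left(x,f \right)} = -3 - 63 = -66$)
$E{\left(J,A \right)} = A + J^{2} + A J$ ($E{\left(J,A \right)} = \left(J^{2} + A J\right) + A = A + J^{2} + A J$)
$W{\left(103,-123 \right)} + E{\left(-129,R{\left(13,12 \right)} \right)} = -66 + \left(13 + \left(-129\right)^{2} + 13 \left(-129\right)\right) = -66 + \left(13 + 16641 - 1677\right) = -66 + 14977 = 14911$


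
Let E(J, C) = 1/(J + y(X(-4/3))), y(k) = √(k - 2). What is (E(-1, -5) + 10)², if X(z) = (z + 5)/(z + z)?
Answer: 108*(-19*I + 10*√6)/(-19*I + 12*√6) ≈ 95.304 - 8.2063*I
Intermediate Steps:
X(z) = (5 + z)/(2*z) (X(z) = (5 + z)/((2*z)) = (5 + z)*(1/(2*z)) = (5 + z)/(2*z))
y(k) = √(-2 + k)
E(J, C) = 1/(J + 3*I*√6/4) (E(J, C) = 1/(J + √(-2 + (5 - 4/3)/(2*((-4/3))))) = 1/(J + √(-2 + (5 - 4*⅓)/(2*((-4*⅓))))) = 1/(J + √(-2 + (5 - 4/3)/(2*(-4/3)))) = 1/(J + √(-2 + (½)*(-¾)*(11/3))) = 1/(J + √(-2 - 11/8)) = 1/(J + √(-27/8)) = 1/(J + 3*I*√6/4))
(E(-1, -5) + 10)² = (4/(4*(-1) + 3*I*√6) + 10)² = (4/(-4 + 3*I*√6) + 10)² = (10 + 4/(-4 + 3*I*√6))²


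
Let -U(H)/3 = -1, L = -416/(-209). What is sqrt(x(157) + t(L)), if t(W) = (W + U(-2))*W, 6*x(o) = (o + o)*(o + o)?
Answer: sqrt(6464062806)/627 ≈ 128.23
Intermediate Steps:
L = 416/209 (L = -416*(-1/209) = 416/209 ≈ 1.9904)
U(H) = 3 (U(H) = -3*(-1) = 3)
x(o) = 2*o**2/3 (x(o) = ((o + o)*(o + o))/6 = ((2*o)*(2*o))/6 = (4*o**2)/6 = 2*o**2/3)
t(W) = W*(3 + W) (t(W) = (W + 3)*W = (3 + W)*W = W*(3 + W))
sqrt(x(157) + t(L)) = sqrt((2/3)*157**2 + 416*(3 + 416/209)/209) = sqrt((2/3)*24649 + (416/209)*(1043/209)) = sqrt(49298/3 + 433888/43681) = sqrt(2154687602/131043) = sqrt(6464062806)/627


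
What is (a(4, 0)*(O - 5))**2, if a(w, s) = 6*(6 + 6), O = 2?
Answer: 46656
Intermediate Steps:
a(w, s) = 72 (a(w, s) = 6*12 = 72)
(a(4, 0)*(O - 5))**2 = (72*(2 - 5))**2 = (72*(-3))**2 = (-216)**2 = 46656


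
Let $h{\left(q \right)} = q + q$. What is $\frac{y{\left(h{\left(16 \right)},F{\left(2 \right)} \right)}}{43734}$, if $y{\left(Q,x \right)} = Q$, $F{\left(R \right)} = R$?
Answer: $\frac{16}{21867} \approx 0.0007317$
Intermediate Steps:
$h{\left(q \right)} = 2 q$
$\frac{y{\left(h{\left(16 \right)},F{\left(2 \right)} \right)}}{43734} = \frac{2 \cdot 16}{43734} = 32 \cdot \frac{1}{43734} = \frac{16}{21867}$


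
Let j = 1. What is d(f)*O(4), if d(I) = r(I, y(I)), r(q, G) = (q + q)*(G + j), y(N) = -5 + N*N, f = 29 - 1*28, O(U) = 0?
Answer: 0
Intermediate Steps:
f = 1 (f = 29 - 28 = 1)
y(N) = -5 + N²
r(q, G) = 2*q*(1 + G) (r(q, G) = (q + q)*(G + 1) = (2*q)*(1 + G) = 2*q*(1 + G))
d(I) = 2*I*(-4 + I²) (d(I) = 2*I*(1 + (-5 + I²)) = 2*I*(-4 + I²))
d(f)*O(4) = (2*1*(-4 + 1²))*0 = (2*1*(-4 + 1))*0 = (2*1*(-3))*0 = -6*0 = 0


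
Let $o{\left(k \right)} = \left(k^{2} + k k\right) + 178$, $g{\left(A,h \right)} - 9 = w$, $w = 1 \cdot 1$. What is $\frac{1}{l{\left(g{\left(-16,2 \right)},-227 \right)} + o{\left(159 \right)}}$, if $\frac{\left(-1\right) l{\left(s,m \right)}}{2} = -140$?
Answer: $\frac{1}{51020} \approx 1.96 \cdot 10^{-5}$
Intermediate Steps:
$w = 1$
$g{\left(A,h \right)} = 10$ ($g{\left(A,h \right)} = 9 + 1 = 10$)
$l{\left(s,m \right)} = 280$ ($l{\left(s,m \right)} = \left(-2\right) \left(-140\right) = 280$)
$o{\left(k \right)} = 178 + 2 k^{2}$ ($o{\left(k \right)} = \left(k^{2} + k^{2}\right) + 178 = 2 k^{2} + 178 = 178 + 2 k^{2}$)
$\frac{1}{l{\left(g{\left(-16,2 \right)},-227 \right)} + o{\left(159 \right)}} = \frac{1}{280 + \left(178 + 2 \cdot 159^{2}\right)} = \frac{1}{280 + \left(178 + 2 \cdot 25281\right)} = \frac{1}{280 + \left(178 + 50562\right)} = \frac{1}{280 + 50740} = \frac{1}{51020}$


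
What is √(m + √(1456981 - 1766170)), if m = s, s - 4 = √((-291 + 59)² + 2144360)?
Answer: √(4 + 2*√549546 + I*√309189) ≈ 39.204 + 7.0918*I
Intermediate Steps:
s = 4 + 2*√549546 (s = 4 + √((-291 + 59)² + 2144360) = 4 + √((-232)² + 2144360) = 4 + √(53824 + 2144360) = 4 + √2198184 = 4 + 2*√549546 ≈ 1486.6)
m = 4 + 2*√549546 ≈ 1486.6
√(m + √(1456981 - 1766170)) = √((4 + 2*√549546) + √(1456981 - 1766170)) = √((4 + 2*√549546) + √(-309189)) = √((4 + 2*√549546) + I*√309189) = √(4 + 2*√549546 + I*√309189)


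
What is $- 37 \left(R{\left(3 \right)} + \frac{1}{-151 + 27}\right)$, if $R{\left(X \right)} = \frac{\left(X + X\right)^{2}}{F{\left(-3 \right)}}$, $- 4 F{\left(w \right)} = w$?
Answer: $- \frac{220187}{124} \approx -1775.7$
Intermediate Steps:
$F{\left(w \right)} = - \frac{w}{4}$
$R{\left(X \right)} = \frac{16 X^{2}}{3}$ ($R{\left(X \right)} = \frac{\left(X + X\right)^{2}}{\left(- \frac{1}{4}\right) \left(-3\right)} = \frac{\left(2 X\right)^{2}}{\frac{3}{4}} = 4 X^{2} \cdot \frac{4}{3} = \frac{16 X^{2}}{3}$)
$- 37 \left(R{\left(3 \right)} + \frac{1}{-151 + 27}\right) = - 37 \left(\frac{16 \cdot 3^{2}}{3} + \frac{1}{-151 + 27}\right) = - 37 \left(\frac{16}{3} \cdot 9 + \frac{1}{-124}\right) = - 37 \left(48 - \frac{1}{124}\right) = \left(-37\right) \frac{5951}{124} = - \frac{220187}{124}$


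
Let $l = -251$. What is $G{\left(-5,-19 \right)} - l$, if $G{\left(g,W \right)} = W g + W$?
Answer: $327$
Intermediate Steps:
$G{\left(g,W \right)} = W + W g$
$G{\left(-5,-19 \right)} - l = - 19 \left(1 - 5\right) - -251 = \left(-19\right) \left(-4\right) + 251 = 76 + 251 = 327$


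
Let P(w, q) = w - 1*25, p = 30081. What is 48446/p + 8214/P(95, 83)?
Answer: 125238277/1052835 ≈ 118.95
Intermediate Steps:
P(w, q) = -25 + w (P(w, q) = w - 25 = -25 + w)
48446/p + 8214/P(95, 83) = 48446/30081 + 8214/(-25 + 95) = 48446*(1/30081) + 8214/70 = 48446/30081 + 8214*(1/70) = 48446/30081 + 4107/35 = 125238277/1052835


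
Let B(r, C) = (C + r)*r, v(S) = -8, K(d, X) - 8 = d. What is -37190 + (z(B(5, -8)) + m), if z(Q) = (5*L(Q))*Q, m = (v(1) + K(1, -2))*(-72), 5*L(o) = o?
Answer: -37037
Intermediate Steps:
K(d, X) = 8 + d
L(o) = o/5
B(r, C) = r*(C + r)
m = -72 (m = (-8 + (8 + 1))*(-72) = (-8 + 9)*(-72) = 1*(-72) = -72)
z(Q) = Q² (z(Q) = (5*(Q/5))*Q = Q*Q = Q²)
-37190 + (z(B(5, -8)) + m) = -37190 + ((5*(-8 + 5))² - 72) = -37190 + ((5*(-3))² - 72) = -37190 + ((-15)² - 72) = -37190 + (225 - 72) = -37190 + 153 = -37037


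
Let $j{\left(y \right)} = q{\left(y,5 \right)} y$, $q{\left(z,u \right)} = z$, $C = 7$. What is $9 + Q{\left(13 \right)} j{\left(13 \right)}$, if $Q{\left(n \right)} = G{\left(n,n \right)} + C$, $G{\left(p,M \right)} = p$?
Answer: $3389$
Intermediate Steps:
$Q{\left(n \right)} = 7 + n$ ($Q{\left(n \right)} = n + 7 = 7 + n$)
$j{\left(y \right)} = y^{2}$ ($j{\left(y \right)} = y y = y^{2}$)
$9 + Q{\left(13 \right)} j{\left(13 \right)} = 9 + \left(7 + 13\right) 13^{2} = 9 + 20 \cdot 169 = 9 + 3380 = 3389$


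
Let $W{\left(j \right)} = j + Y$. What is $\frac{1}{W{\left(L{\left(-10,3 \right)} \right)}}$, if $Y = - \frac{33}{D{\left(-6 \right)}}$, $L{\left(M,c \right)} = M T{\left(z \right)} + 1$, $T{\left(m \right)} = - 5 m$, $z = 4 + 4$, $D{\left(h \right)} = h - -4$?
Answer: $\frac{2}{835} \approx 0.0023952$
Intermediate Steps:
$D{\left(h \right)} = 4 + h$ ($D{\left(h \right)} = h + 4 = 4 + h$)
$z = 8$
$L{\left(M,c \right)} = 1 - 40 M$ ($L{\left(M,c \right)} = M \left(\left(-5\right) 8\right) + 1 = M \left(-40\right) + 1 = - 40 M + 1 = 1 - 40 M$)
$Y = \frac{33}{2}$ ($Y = - \frac{33}{4 - 6} = - \frac{33}{-2} = \left(-33\right) \left(- \frac{1}{2}\right) = \frac{33}{2} \approx 16.5$)
$W{\left(j \right)} = \frac{33}{2} + j$ ($W{\left(j \right)} = j + \frac{33}{2} = \frac{33}{2} + j$)
$\frac{1}{W{\left(L{\left(-10,3 \right)} \right)}} = \frac{1}{\frac{33}{2} + \left(1 - -400\right)} = \frac{1}{\frac{33}{2} + \left(1 + 400\right)} = \frac{1}{\frac{33}{2} + 401} = \frac{1}{\frac{835}{2}} = \frac{2}{835}$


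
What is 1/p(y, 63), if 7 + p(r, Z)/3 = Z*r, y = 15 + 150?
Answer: 1/31164 ≈ 3.2088e-5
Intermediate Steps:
y = 165
p(r, Z) = -21 + 3*Z*r (p(r, Z) = -21 + 3*(Z*r) = -21 + 3*Z*r)
1/p(y, 63) = 1/(-21 + 3*63*165) = 1/(-21 + 31185) = 1/31164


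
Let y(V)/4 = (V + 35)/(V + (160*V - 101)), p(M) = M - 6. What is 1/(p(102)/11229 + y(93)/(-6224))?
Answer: 2706754193/23125860 ≈ 117.04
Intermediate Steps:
p(M) = -6 + M
y(V) = 4*(35 + V)/(-101 + 161*V) (y(V) = 4*((V + 35)/(V + (160*V - 101))) = 4*((35 + V)/(V + (-101 + 160*V))) = 4*((35 + V)/(-101 + 161*V)) = 4*(35 + V)/(-101 + 161*V))
1/(p(102)/11229 + y(93)/(-6224)) = 1/((-6 + 102)/11229 + (4*(35 + 93)/(-101 + 161*93))/(-6224)) = 1/(96*(1/11229) + (4*128/(-101 + 14973))*(-1/6224)) = 1/(32/3743 + (4*128/14872)*(-1/6224)) = 1/(32/3743 + (4*(1/14872)*128)*(-1/6224)) = 1/(32/3743 + (64/1859)*(-1/6224)) = 1/(32/3743 - 4/723151) = 1/(23125860/2706754193) = 2706754193/23125860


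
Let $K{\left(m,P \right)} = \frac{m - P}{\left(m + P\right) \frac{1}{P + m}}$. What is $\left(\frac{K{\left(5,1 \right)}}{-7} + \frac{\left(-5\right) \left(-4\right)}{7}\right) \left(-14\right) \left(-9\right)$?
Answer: $288$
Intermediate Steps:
$K{\left(m,P \right)} = m - P$ ($K{\left(m,P \right)} = \frac{m - P}{\left(P + m\right) \frac{1}{P + m}} = \frac{m - P}{1} = \left(m - P\right) 1 = m - P$)
$\left(\frac{K{\left(5,1 \right)}}{-7} + \frac{\left(-5\right) \left(-4\right)}{7}\right) \left(-14\right) \left(-9\right) = \left(\frac{5 - 1}{-7} + \frac{\left(-5\right) \left(-4\right)}{7}\right) \left(-14\right) \left(-9\right) = \left(\left(5 - 1\right) \left(- \frac{1}{7}\right) + 20 \cdot \frac{1}{7}\right) \left(-14\right) \left(-9\right) = \left(4 \left(- \frac{1}{7}\right) + \frac{20}{7}\right) \left(-14\right) \left(-9\right) = \left(- \frac{4}{7} + \frac{20}{7}\right) \left(-14\right) \left(-9\right) = \frac{16}{7} \left(-14\right) \left(-9\right) = \left(-32\right) \left(-9\right) = 288$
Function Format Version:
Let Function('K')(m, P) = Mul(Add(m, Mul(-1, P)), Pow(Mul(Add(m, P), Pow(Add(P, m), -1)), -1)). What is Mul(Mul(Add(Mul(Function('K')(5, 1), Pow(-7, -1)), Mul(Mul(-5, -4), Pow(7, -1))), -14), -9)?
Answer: 288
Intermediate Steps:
Function('K')(m, P) = Add(m, Mul(-1, P)) (Function('K')(m, P) = Mul(Add(m, Mul(-1, P)), Pow(Mul(Add(P, m), Pow(Add(P, m), -1)), -1)) = Mul(Add(m, Mul(-1, P)), Pow(1, -1)) = Mul(Add(m, Mul(-1, P)), 1) = Add(m, Mul(-1, P)))
Mul(Mul(Add(Mul(Function('K')(5, 1), Pow(-7, -1)), Mul(Mul(-5, -4), Pow(7, -1))), -14), -9) = Mul(Mul(Add(Mul(Add(5, Mul(-1, 1)), Pow(-7, -1)), Mul(Mul(-5, -4), Pow(7, -1))), -14), -9) = Mul(Mul(Add(Mul(Add(5, -1), Rational(-1, 7)), Mul(20, Rational(1, 7))), -14), -9) = Mul(Mul(Add(Mul(4, Rational(-1, 7)), Rational(20, 7)), -14), -9) = Mul(Mul(Add(Rational(-4, 7), Rational(20, 7)), -14), -9) = Mul(Mul(Rational(16, 7), -14), -9) = Mul(-32, -9) = 288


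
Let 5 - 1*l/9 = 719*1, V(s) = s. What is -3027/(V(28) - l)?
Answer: -3027/6454 ≈ -0.46901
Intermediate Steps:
l = -6426 (l = 45 - 6471 = -6426)
-3027/(V(28) - l) = -3027/(28 - 1*(-6426)) = -3027/(28 + 6426) = -3027/6454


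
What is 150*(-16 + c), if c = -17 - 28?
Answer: -9150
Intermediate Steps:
c = -45
150*(-16 + c) = 150*(-16 - 45) = 150*(-61) = -9150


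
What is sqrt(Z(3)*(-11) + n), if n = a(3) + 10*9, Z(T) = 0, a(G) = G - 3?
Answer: 3*sqrt(10) ≈ 9.4868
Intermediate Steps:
a(G) = -3 + G
n = 90 (n = (-3 + 3) + 10*9 = 0 + 90 = 90)
sqrt(Z(3)*(-11) + n) = sqrt(0*(-11) + 90) = sqrt(0 + 90) = sqrt(90) = 3*sqrt(10)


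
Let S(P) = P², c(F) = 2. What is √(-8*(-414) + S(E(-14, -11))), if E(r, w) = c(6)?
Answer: 2*√829 ≈ 57.585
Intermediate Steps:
E(r, w) = 2
√(-8*(-414) + S(E(-14, -11))) = √(-8*(-414) + 2²) = √(3312 + 4) = √3316 = 2*√829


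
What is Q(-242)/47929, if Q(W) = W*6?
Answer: -1452/47929 ≈ -0.030295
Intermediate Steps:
Q(W) = 6*W
Q(-242)/47929 = (6*(-242))/47929 = -1452*1/47929 = -1452/47929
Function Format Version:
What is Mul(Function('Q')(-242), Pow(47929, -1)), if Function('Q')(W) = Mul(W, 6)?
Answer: Rational(-1452, 47929) ≈ -0.030295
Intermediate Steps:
Function('Q')(W) = Mul(6, W)
Mul(Function('Q')(-242), Pow(47929, -1)) = Mul(Mul(6, -242), Pow(47929, -1)) = Mul(-1452, Rational(1, 47929)) = Rational(-1452, 47929)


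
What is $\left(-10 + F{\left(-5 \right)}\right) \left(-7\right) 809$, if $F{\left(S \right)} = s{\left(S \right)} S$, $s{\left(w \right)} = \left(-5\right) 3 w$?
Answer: $2180255$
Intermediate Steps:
$s{\left(w \right)} = - 15 w$
$F{\left(S \right)} = - 15 S^{2}$ ($F{\left(S \right)} = - 15 S S = - 15 S^{2}$)
$\left(-10 + F{\left(-5 \right)}\right) \left(-7\right) 809 = \left(-10 - 15 \left(-5\right)^{2}\right) \left(-7\right) 809 = \left(-10 - 375\right) \left(-7\right) 809 = \left(-385\right) \left(-7\right) 809 = 2695 \cdot 809 = 2180255$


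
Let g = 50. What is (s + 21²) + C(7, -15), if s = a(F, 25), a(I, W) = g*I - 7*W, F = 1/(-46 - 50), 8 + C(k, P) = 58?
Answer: 15143/48 ≈ 315.48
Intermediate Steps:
C(k, P) = 50 (C(k, P) = -8 + 58 = 50)
F = -1/96 (F = 1/(-96) = -1/96 ≈ -0.010417)
a(I, W) = -7*W + 50*I (a(I, W) = 50*I - 7*W = -7*W + 50*I)
s = -8425/48 (s = -7*25 + 50*(-1/96) = -175 - 25/48 = -8425/48 ≈ -175.52)
(s + 21²) + C(7, -15) = (-8425/48 + 21²) + 50 = (-8425/48 + 441) + 50 = 12743/48 + 50 = 15143/48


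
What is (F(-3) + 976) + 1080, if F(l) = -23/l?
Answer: 6191/3 ≈ 2063.7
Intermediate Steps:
(F(-3) + 976) + 1080 = (-23/(-3) + 976) + 1080 = (-23*(-⅓) + 976) + 1080 = (23/3 + 976) + 1080 = 2951/3 + 1080 = 6191/3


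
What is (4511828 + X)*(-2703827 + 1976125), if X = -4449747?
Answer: -45176467862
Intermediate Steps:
(4511828 + X)*(-2703827 + 1976125) = (4511828 - 4449747)*(-2703827 + 1976125) = 62081*(-727702) = -45176467862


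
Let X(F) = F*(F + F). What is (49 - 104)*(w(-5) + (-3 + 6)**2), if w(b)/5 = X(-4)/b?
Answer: 1265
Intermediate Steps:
X(F) = 2*F**2 (X(F) = F*(2*F) = 2*F**2)
w(b) = 160/b (w(b) = 5*((2*(-4)**2)/b) = 5*((2*16)/b) = 5*(32/b) = 160/b)
(49 - 104)*(w(-5) + (-3 + 6)**2) = (49 - 104)*(160/(-5) + (-3 + 6)**2) = -55*(160*(-1/5) + 3**2) = -55*(-32 + 9) = -55*(-23) = 1265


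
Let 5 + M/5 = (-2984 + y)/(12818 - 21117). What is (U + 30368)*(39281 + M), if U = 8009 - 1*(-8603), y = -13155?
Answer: 15309195908220/8299 ≈ 1.8447e+9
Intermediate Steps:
U = 16612 (U = 8009 + 8603 = 16612)
M = -126780/8299 (M = -25 + 5*((-2984 - 13155)/(12818 - 21117)) = -25 + 5*(-16139/(-8299)) = -25 + 5*(-16139*(-1/8299)) = -25 + 5*(16139/8299) = -25 + 80695/8299 = -126780/8299 ≈ -15.277)
(U + 30368)*(39281 + M) = (16612 + 30368)*(39281 - 126780/8299) = 46980*(325866239/8299) = 15309195908220/8299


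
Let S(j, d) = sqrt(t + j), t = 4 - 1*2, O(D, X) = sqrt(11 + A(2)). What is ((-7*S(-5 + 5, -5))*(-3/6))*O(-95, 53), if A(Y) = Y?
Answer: 7*sqrt(26)/2 ≈ 17.847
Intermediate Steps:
O(D, X) = sqrt(13) (O(D, X) = sqrt(11 + 2) = sqrt(13))
t = 2 (t = 4 - 2 = 2)
S(j, d) = sqrt(2 + j)
((-7*S(-5 + 5, -5))*(-3/6))*O(-95, 53) = ((-7*sqrt(2 + (-5 + 5)))*(-3/6))*sqrt(13) = ((-7*sqrt(2 + 0))*(-3*1/6))*sqrt(13) = (-7*sqrt(2)*(-1/2))*sqrt(13) = (7*sqrt(2)/2)*sqrt(13) = 7*sqrt(26)/2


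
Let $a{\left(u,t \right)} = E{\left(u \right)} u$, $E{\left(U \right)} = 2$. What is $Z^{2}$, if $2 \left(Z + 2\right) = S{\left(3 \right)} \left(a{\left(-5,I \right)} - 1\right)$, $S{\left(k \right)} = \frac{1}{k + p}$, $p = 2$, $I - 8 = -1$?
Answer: $\frac{961}{100} \approx 9.61$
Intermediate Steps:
$I = 7$ ($I = 8 - 1 = 7$)
$a{\left(u,t \right)} = 2 u$
$S{\left(k \right)} = \frac{1}{2 + k}$ ($S{\left(k \right)} = \frac{1}{k + 2} = \frac{1}{2 + k}$)
$Z = - \frac{31}{10}$ ($Z = -2 + \frac{\frac{1}{2 + 3} \left(2 \left(-5\right) - 1\right)}{2} = -2 + \frac{\frac{1}{5} \left(-10 - 1\right)}{2} = -2 + \frac{\frac{1}{5} \left(-11\right)}{2} = -2 + \frac{1}{2} \left(- \frac{11}{5}\right) = -2 - \frac{11}{10} = - \frac{31}{10} \approx -3.1$)
$Z^{2} = \left(- \frac{31}{10}\right)^{2} = \frac{961}{100}$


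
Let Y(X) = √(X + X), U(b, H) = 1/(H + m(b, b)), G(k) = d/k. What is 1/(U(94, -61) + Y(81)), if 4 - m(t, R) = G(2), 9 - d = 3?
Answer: 60/583199 + 32400*√2/583199 ≈ 0.078670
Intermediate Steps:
d = 6 (d = 9 - 1*3 = 9 - 3 = 6)
G(k) = 6/k
m(t, R) = 1 (m(t, R) = 4 - 6/2 = 4 - 1*3 = 4 - 3 = 1)
U(b, H) = 1/(1 + H) (U(b, H) = 1/(H + 1) = 1/(1 + H))
Y(X) = √2*√X (Y(X) = √(2*X) = √2*√X)
1/(U(94, -61) + Y(81)) = 1/(1/(1 - 61) + √2*√81) = 1/(1/(-60) + √2*9) = 1/(-1/60 + 9*√2)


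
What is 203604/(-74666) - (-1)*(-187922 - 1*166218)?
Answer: -13221210422/37333 ≈ -3.5414e+5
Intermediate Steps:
203604/(-74666) - (-1)*(-187922 - 1*166218) = 203604*(-1/74666) - (-1)*(-187922 - 166218) = -101802/37333 - (-1)*(-354140) = -101802/37333 - 1*354140 = -101802/37333 - 354140 = -13221210422/37333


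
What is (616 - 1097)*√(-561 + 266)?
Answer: -481*I*√295 ≈ -8261.5*I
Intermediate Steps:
(616 - 1097)*√(-561 + 266) = -481*I*√295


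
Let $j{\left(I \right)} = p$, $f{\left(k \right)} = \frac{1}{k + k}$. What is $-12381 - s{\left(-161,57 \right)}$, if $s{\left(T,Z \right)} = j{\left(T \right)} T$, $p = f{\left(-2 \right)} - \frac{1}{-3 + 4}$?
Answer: $- \frac{50329}{4} \approx -12582.0$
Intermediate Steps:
$f{\left(k \right)} = \frac{1}{2 k}$
$p = - \frac{5}{4}$ ($p = \frac{1}{2 \left(-2\right)} - \frac{1}{-3 + 4} = \frac{1}{2} \left(- \frac{1}{2}\right) - 1^{-1} = - \frac{1}{4} - 1 = - \frac{5}{4} \approx -1.25$)
$j{\left(I \right)} = - \frac{5}{4}$
$s{\left(T,Z \right)} = - \frac{5 T}{4}$
$-12381 - s{\left(-161,57 \right)} = -12381 - \left(- \frac{5}{4}\right) \left(-161\right) = -12381 - \frac{805}{4} = - \frac{50329}{4}$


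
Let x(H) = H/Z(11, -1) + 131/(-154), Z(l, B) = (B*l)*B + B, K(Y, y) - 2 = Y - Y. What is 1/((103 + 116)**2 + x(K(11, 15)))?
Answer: 770/36929469 ≈ 2.0851e-5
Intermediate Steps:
K(Y, y) = 2 (K(Y, y) = 2 + (Y - Y) = 2 + 0 = 2)
Z(l, B) = B + l*B**2 (Z(l, B) = l*B**2 + B = B + l*B**2)
x(H) = -131/154 + H/10 (x(H) = H/((-(1 - 1*11))) + 131/(-154) = H/((-(1 - 11))) + 131*(-1/154) = H/((-1*(-10))) - 131/154 = H/10 - 131/154 = -131/154 + H/10)
1/((103 + 116)**2 + x(K(11, 15))) = 1/((103 + 116)**2 + (-131/154 + (1/10)*2)) = 1/(219**2 + (-131/154 + 1/5)) = 1/(47961 - 501/770) = 1/(36929469/770) = 770/36929469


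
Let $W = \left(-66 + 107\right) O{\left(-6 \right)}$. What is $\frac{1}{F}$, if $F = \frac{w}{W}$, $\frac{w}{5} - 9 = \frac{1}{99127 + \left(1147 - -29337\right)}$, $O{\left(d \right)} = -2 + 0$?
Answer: $- \frac{5314051}{2916250} \approx -1.8222$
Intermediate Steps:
$O{\left(d \right)} = -2$
$W = -82$ ($W = \left(-66 + 107\right) \left(-2\right) = 41 \left(-2\right) = -82$)
$w = \frac{5832500}{129611}$ ($w = 45 + \frac{5}{99127 + \left(1147 - -29337\right)} = 45 + \frac{5}{99127 + \left(1147 + 29337\right)} = 45 + \frac{5}{99127 + 30484} = 45 + \frac{5}{129611} = \frac{5832500}{129611} \approx 45.0$)
$F = - \frac{2916250}{5314051}$ ($F = \frac{5832500}{129611 \left(-82\right)} = \frac{5832500}{129611} \left(- \frac{1}{82}\right) = - \frac{2916250}{5314051} \approx -0.54878$)
$\frac{1}{F} = \frac{1}{- \frac{2916250}{5314051}} = - \frac{5314051}{2916250}$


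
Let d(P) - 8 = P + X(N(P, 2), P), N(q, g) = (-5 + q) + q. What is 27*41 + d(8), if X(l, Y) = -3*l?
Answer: 1090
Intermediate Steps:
N(q, g) = -5 + 2*q
d(P) = 23 - 5*P (d(P) = 8 + (P - 3*(-5 + 2*P)) = 8 + (P + (15 - 6*P)) = 8 + (15 - 5*P) = 23 - 5*P)
27*41 + d(8) = 27*41 + (23 - 5*8) = 1107 + (23 - 40) = 1107 - 17 = 1090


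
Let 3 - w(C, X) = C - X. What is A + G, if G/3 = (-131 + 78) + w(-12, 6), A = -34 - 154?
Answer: -284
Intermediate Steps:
w(C, X) = 3 + X - C (w(C, X) = 3 - (C - X) = 3 + (X - C) = 3 + X - C)
A = -188
G = -96 (G = 3*((-131 + 78) + (3 + 6 - 1*(-12))) = 3*(-53 + (3 + 6 + 12)) = 3*(-53 + 21) = 3*(-32) = -96)
A + G = -188 - 96 = -284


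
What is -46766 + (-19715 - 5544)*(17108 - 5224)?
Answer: -300224722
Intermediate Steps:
-46766 + (-19715 - 5544)*(17108 - 5224) = -46766 - 25259*11884 = -46766 - 300177956 = -300224722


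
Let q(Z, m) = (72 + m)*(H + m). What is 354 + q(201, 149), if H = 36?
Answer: 41239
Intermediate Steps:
q(Z, m) = (36 + m)*(72 + m) (q(Z, m) = (72 + m)*(36 + m) = (36 + m)*(72 + m))
354 + q(201, 149) = 354 + (2592 + 149² + 108*149) = 354 + (2592 + 22201 + 16092) = 354 + 40885 = 41239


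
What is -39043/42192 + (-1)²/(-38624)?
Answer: -94252439/101851488 ≈ -0.92539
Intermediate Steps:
-39043/42192 + (-1)²/(-38624) = -39043*1/42192 + 1*(-1/38624) = -39043/42192 - 1/38624 = -94252439/101851488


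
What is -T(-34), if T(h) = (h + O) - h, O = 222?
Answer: -222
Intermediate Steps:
T(h) = 222 (T(h) = (h + 222) - h = (222 + h) - h = 222)
-T(-34) = -1*222 = -222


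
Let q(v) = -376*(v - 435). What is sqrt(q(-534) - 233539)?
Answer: sqrt(130805) ≈ 361.67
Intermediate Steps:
q(v) = 163560 - 376*v (q(v) = -376*(-435 + v) = 163560 - 376*v)
sqrt(q(-534) - 233539) = sqrt((163560 - 376*(-534)) - 233539) = sqrt((163560 + 200784) - 233539) = sqrt(364344 - 233539) = sqrt(130805)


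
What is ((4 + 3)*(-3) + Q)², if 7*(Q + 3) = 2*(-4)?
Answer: 30976/49 ≈ 632.16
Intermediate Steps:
Q = -29/7 (Q = -3 + (2*(-4))/7 = -3 + (⅐)*(-8) = -3 - 8/7 = -29/7 ≈ -4.1429)
((4 + 3)*(-3) + Q)² = ((4 + 3)*(-3) - 29/7)² = (7*(-3) - 29/7)² = (-21 - 29/7)² = (-176/7)² = 30976/49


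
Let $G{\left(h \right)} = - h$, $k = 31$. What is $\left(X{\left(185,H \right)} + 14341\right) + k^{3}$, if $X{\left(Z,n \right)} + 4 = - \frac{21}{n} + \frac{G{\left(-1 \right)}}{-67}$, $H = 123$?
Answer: $\frac{121219106}{2747} \approx 44128.0$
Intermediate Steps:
$X{\left(Z,n \right)} = - \frac{269}{67} - \frac{21}{n}$ ($X{\left(Z,n \right)} = -4 + \left(- \frac{21}{n} + \frac{\left(-1\right) \left(-1\right)}{-67}\right) = -4 + \left(- \frac{21}{n} + 1 \left(- \frac{1}{67}\right)\right) = -4 - \left(\frac{1}{67} + \frac{21}{n}\right) = - \frac{269}{67} - \frac{21}{n}$)
$\left(X{\left(185,H \right)} + 14341\right) + k^{3} = \left(\left(- \frac{269}{67} - \frac{21}{123}\right) + 14341\right) + 31^{3} = \left(\left(- \frac{269}{67} - \frac{7}{41}\right) + 14341\right) + 29791 = \left(- \frac{11498}{2747} + 14341\right) + 29791 = \frac{39383229}{2747} + 29791 = \frac{121219106}{2747}$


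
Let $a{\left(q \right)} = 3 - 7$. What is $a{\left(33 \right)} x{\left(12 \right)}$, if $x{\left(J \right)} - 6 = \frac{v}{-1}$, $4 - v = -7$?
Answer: $20$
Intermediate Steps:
$v = 11$ ($v = 4 - -7 = 4 + 7 = 11$)
$a{\left(q \right)} = -4$ ($a{\left(q \right)} = 3 - 7 = -4$)
$x{\left(J \right)} = -5$ ($x{\left(J \right)} = 6 + \frac{11}{-1} = 6 + 11 \left(-1\right) = 6 - 11 = -5$)
$a{\left(33 \right)} x{\left(12 \right)} = \left(-4\right) \left(-5\right) = 20$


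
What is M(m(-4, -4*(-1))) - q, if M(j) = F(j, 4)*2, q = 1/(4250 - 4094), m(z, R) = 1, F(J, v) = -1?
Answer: -313/156 ≈ -2.0064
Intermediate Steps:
q = 1/156 ≈ 0.0064103
M(j) = -2 (M(j) = -1*2 = -2)
M(m(-4, -4*(-1))) - q = -2 - 1*1/156 = -2 - 1/156 = -313/156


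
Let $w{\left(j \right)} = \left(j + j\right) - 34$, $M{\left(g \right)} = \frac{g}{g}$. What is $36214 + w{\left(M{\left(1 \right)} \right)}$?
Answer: $36182$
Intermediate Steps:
$M{\left(g \right)} = 1$
$w{\left(j \right)} = -34 + 2 j$ ($w{\left(j \right)} = 2 j - 34 = -34 + 2 j$)
$36214 + w{\left(M{\left(1 \right)} \right)} = 36214 + \left(-34 + 2 \cdot 1\right) = 36214 + \left(-34 + 2\right) = 36214 - 32 = 36182$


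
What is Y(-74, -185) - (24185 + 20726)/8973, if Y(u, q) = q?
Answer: -1704916/8973 ≈ -190.01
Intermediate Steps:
Y(-74, -185) - (24185 + 20726)/8973 = -185 - (24185 + 20726)/8973 = -185 - 44911/8973 = -1704916/8973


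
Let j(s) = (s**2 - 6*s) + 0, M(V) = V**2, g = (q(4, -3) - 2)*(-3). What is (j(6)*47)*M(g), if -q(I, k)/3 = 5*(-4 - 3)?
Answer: 0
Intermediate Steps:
q(I, k) = 105 (q(I, k) = -15*(-4 - 3) = -15*(-7) = -3*(-35) = 105)
g = -309 (g = (105 - 2)*(-3) = 103*(-3) = -309)
j(s) = s**2 - 6*s
(j(6)*47)*M(g) = ((6*(-6 + 6))*47)*(-309)**2 = ((6*0)*47)*95481 = (0*47)*95481 = 0*95481 = 0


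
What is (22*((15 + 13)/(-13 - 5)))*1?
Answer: -308/9 ≈ -34.222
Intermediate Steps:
(22*((15 + 13)/(-13 - 5)))*1 = (22*(28/(-18)))*1 = (22*(28*(-1/18)))*1 = (22*(-14/9))*1 = -308/9*1 = -308/9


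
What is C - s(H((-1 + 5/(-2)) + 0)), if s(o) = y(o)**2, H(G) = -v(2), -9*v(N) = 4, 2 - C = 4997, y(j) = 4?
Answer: -5011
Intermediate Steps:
C = -4995 (C = 2 - 1*4997 = 2 - 4997 = -4995)
v(N) = -4/9 (v(N) = -1/9*4 = -4/9)
H(G) = 4/9 (H(G) = -1*(-4/9) = 4/9)
s(o) = 16 (s(o) = 4**2 = 16)
C - s(H((-1 + 5/(-2)) + 0)) = -4995 - 1*16 = -4995 - 16 = -5011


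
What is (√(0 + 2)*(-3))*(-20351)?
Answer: 61053*√2 ≈ 86342.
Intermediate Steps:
(√(0 + 2)*(-3))*(-20351) = (√2*(-3))*(-20351) = -3*√2*(-20351) = 61053*√2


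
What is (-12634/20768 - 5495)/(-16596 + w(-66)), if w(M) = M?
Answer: 57066397/173018208 ≈ 0.32983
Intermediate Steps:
(-12634/20768 - 5495)/(-16596 + w(-66)) = (-12634/20768 - 5495)/(-16596 - 66) = (-12634*1/20768 - 5495)/(-16662) = (-6317/10384 - 5495)*(-1/16662) = -57066397/10384*(-1/16662) = 57066397/173018208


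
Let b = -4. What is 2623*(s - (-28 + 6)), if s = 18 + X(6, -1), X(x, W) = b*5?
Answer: 52460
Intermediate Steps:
X(x, W) = -20 (X(x, W) = -4*5 = -20)
s = -2 (s = 18 - 20 = -2)
2623*(s - (-28 + 6)) = 2623*(-2 - (-28 + 6)) = 2623*(-2 - 1*(-22)) = 2623*(-2 + 22) = 2623*20 = 52460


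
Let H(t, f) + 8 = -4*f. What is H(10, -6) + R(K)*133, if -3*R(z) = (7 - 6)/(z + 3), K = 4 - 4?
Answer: 11/9 ≈ 1.2222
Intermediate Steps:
K = 0
R(z) = -1/(3*(3 + z)) (R(z) = -(7 - 6)/(3*(z + 3)) = -1/(3*(3 + z)))
H(t, f) = -8 - 4*f
H(10, -6) + R(K)*133 = (-8 - 4*(-6)) - 1/(9 + 3*0)*133 = (-8 + 24) - 1/(9 + 0)*133 = 16 - 1/9*133 = 16 - 1*⅑*133 = 16 - ⅑*133 = 16 - 133/9 = 11/9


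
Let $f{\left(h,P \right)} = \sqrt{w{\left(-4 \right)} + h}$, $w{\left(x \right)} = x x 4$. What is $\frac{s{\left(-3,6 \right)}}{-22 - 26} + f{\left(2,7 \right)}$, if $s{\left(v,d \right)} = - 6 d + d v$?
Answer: $\frac{9}{8} + \sqrt{66} \approx 9.249$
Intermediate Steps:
$w{\left(x \right)} = 4 x^{2}$ ($w{\left(x \right)} = x^{2} \cdot 4 = 4 x^{2}$)
$f{\left(h,P \right)} = \sqrt{64 + h}$ ($f{\left(h,P \right)} = \sqrt{4 \left(-4\right)^{2} + h} = \sqrt{4 \cdot 16 + h} = \sqrt{64 + h}$)
$\frac{s{\left(-3,6 \right)}}{-22 - 26} + f{\left(2,7 \right)} = \frac{6 \left(-6 - 3\right)}{-22 - 26} + \sqrt{64 + 2} = \frac{6 \left(-9\right)}{-48} + \sqrt{66} = \left(-54\right) \left(- \frac{1}{48}\right) + \sqrt{66} = \frac{9}{8} + \sqrt{66}$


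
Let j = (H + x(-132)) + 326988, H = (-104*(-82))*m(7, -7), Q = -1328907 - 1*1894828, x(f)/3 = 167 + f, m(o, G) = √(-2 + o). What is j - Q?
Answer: 3550828 + 8528*√5 ≈ 3.5699e+6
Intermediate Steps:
x(f) = 501 + 3*f (x(f) = 3*(167 + f) = 501 + 3*f)
Q = -3223735 (Q = -1328907 - 1894828 = -3223735)
H = 8528*√5 (H = (-104*(-82))*√(-2 + 7) = 8528*√5 ≈ 19069.)
j = 327093 + 8528*√5 (j = (8528*√5 + (501 + 3*(-132))) + 326988 = (8528*√5 + (501 - 396)) + 326988 = (8528*√5 + 105) + 326988 = (105 + 8528*√5) + 326988 = 327093 + 8528*√5 ≈ 3.4616e+5)
j - Q = (327093 + 8528*√5) - 1*(-3223735) = (327093 + 8528*√5) + 3223735 = 3550828 + 8528*√5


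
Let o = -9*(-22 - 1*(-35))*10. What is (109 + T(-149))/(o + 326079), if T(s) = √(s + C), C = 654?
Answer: 109/324909 + √505/324909 ≈ 0.00040464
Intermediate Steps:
T(s) = √(654 + s) (T(s) = √(s + 654) = √(654 + s))
o = -1170 (o = -9*(-22 + 35)*10 = -9*13*10 = -117*10 = -1170)
(109 + T(-149))/(o + 326079) = (109 + √(654 - 149))/(-1170 + 326079) = (109 + √505)/324909 = (109 + √505)*(1/324909) = 109/324909 + √505/324909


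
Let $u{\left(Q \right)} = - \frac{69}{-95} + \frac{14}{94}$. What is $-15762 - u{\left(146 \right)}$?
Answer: $- \frac{70381238}{4465} \approx -15763.0$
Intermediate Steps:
$u{\left(Q \right)} = \frac{3908}{4465}$ ($u{\left(Q \right)} = \left(-69\right) \left(- \frac{1}{95}\right) + 14 \cdot \frac{1}{94} = \frac{69}{95} + \frac{7}{47} = \frac{3908}{4465}$)
$-15762 - u{\left(146 \right)} = -15762 - \frac{3908}{4465} = - \frac{70381238}{4465}$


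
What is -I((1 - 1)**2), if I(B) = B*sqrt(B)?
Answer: 0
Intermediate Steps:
I(B) = B**(3/2)
-I((1 - 1)**2) = -((1 - 1)**2)**(3/2) = -(0**2)**(3/2) = -0**(3/2) = -1*0 = 0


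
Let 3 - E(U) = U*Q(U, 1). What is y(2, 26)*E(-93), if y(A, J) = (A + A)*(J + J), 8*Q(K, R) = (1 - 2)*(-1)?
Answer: 3042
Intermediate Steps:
Q(K, R) = ⅛ (Q(K, R) = ((1 - 2)*(-1))/8 = (-1*(-1))/8 = (⅛)*1 = ⅛)
y(A, J) = 4*A*J (y(A, J) = (2*A)*(2*J) = 4*A*J)
E(U) = 3 - U/8
y(2, 26)*E(-93) = (4*2*26)*(3 - ⅛*(-93)) = 208*(3 + 93/8) = 208*(117/8) = 3042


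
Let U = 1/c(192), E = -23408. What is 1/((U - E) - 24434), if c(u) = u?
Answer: -192/196991 ≈ -0.00097466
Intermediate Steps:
U = 1/192 ≈ 0.0052083
1/((U - E) - 24434) = 1/((1/192 - 1*(-23408)) - 24434) = 1/((1/192 + 23408) - 24434) = 1/(4494337/192 - 24434) = 1/(-196991/192) = -192/196991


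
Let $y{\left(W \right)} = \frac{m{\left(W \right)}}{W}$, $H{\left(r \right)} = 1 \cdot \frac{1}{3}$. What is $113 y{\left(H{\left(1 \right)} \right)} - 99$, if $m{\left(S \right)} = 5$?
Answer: $1596$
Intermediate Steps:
$H{\left(r \right)} = \frac{1}{3}$ ($H{\left(r \right)} = 1 \cdot \frac{1}{3} = \frac{1}{3}$)
$y{\left(W \right)} = \frac{5}{W}$
$113 y{\left(H{\left(1 \right)} \right)} - 99 = 113 \cdot 5 \frac{1}{\frac{1}{3}} - 99 = 113 \cdot 5 \cdot 3 - 99 = 113 \cdot 15 - 99 = 1695 - 99 = 1596$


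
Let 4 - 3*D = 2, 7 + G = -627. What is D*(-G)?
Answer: 1268/3 ≈ 422.67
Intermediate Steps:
G = -634 (G = -7 - 627 = -634)
D = ⅔ (D = 4/3 - ⅓*2 = 4/3 - ⅔ = ⅔ ≈ 0.66667)
D*(-G) = 2*(-1*(-634))/3 = (⅔)*634 = 1268/3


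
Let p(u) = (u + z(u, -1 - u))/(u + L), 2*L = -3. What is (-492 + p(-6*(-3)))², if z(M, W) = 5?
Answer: 262116100/1089 ≈ 2.4069e+5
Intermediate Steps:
L = -3/2 (L = (½)*(-3) = -3/2 ≈ -1.5000)
p(u) = (5 + u)/(-3/2 + u) (p(u) = (u + 5)/(u - 3/2) = (5 + u)/(-3/2 + u))
(-492 + p(-6*(-3)))² = (-492 + 2*(5 - 6*(-3))/(-3 + 2*(-6*(-3))))² = (-492 + 2*(5 + 18)/(-3 + 2*18))² = (-492 + 2*23/(-3 + 36))² = (-492 + 2*23/33)² = (-492 + 2*(1/33)*23)² = (-492 + 46/33)² = (-16190/33)² = 262116100/1089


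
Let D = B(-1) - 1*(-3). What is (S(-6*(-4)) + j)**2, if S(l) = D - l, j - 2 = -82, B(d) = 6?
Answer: 9025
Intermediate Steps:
j = -80 (j = 2 - 82 = -80)
D = 9 (D = 6 - 1*(-3) = 6 + 3 = 9)
S(l) = 9 - l
(S(-6*(-4)) + j)**2 = ((9 - (-6)*(-4)) - 80)**2 = ((9 - 1*24) - 80)**2 = ((9 - 24) - 80)**2 = (-15 - 80)**2 = (-95)**2 = 9025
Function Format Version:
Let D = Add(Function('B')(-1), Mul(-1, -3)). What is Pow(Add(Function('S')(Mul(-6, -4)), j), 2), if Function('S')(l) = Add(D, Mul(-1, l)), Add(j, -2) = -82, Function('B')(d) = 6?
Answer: 9025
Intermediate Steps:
j = -80 (j = Add(2, -82) = -80)
D = 9 (D = Add(6, Mul(-1, -3)) = Add(6, 3) = 9)
Function('S')(l) = Add(9, Mul(-1, l))
Pow(Add(Function('S')(Mul(-6, -4)), j), 2) = Pow(Add(Add(9, Mul(-1, Mul(-6, -4))), -80), 2) = Pow(Add(Add(9, Mul(-1, 24)), -80), 2) = Pow(Add(Add(9, -24), -80), 2) = Pow(Add(-15, -80), 2) = Pow(-95, 2) = 9025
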